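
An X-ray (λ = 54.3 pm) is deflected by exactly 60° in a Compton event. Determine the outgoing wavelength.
55.5132 pm

Using the Compton formula: λ' = λ + λ_C(1 − cos θ)

For θ = 60°, cos θ = 1/2 (exact) = 0.5000, so:
1 − cos 60° = 1 − (1/2) = 0.5000

Δλ = λ_C × 0.5000 = 2.4263 × 0.5000 = 1.2132 pm

λ' = 54.3 + 1.2132 = 55.5132 pm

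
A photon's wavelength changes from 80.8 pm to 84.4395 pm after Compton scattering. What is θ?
120.00°

First find the wavelength shift:
Δλ = λ' - λ = 84.4395 - 80.8 = 3.6395 pm

Using Δλ = λ_C(1 - cos θ), with λ_C = h/(m_e·c) ≈ 2.42631024 pm:
cos θ = 1 - Δλ/λ_C
cos θ = 1 - 3.6395/2.42631024
cos θ = -0.500014

θ = arccos(-0.500014)
θ = 120.00°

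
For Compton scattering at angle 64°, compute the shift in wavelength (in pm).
1.3627 pm

Using the Compton scattering formula:
Δλ = λ_C(1 - cos θ)

where λ_C = h/(m_e·c) ≈ 2.4263 pm is the Compton wavelength of an electron.

For θ = 64°:
cos(64°) = 0.4384
1 - cos(64°) = 0.5616

Δλ = 2.4263 × 0.5616
Δλ = 1.3627 pm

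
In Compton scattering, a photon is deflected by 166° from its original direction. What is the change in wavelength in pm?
4.7805 pm

Using the Compton scattering formula:
Δλ = λ_C(1 - cos θ)

where λ_C = h/(m_e·c) ≈ 2.4263 pm is the Compton wavelength of an electron.

For θ = 166°:
cos(166°) = -0.9703
1 - cos(166°) = 1.9703

Δλ = 2.4263 × 1.9703
Δλ = 4.7805 pm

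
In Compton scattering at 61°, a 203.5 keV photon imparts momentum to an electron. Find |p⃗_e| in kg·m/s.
1.0225e-22 kg·m/s

The electron is initially at rest, so by conservation of momentum:
p⃗_e = p⃗₀ − p⃗'  (incident photon momentum minus scattered photon momentum)

Photon momentum magnitudes (p = h/λ = E/c):
λ₀ = hc/E₀ = 6.0926 pm → p₀ = h/λ₀ = 1.0876e-22 kg·m/s
Δλ = λ_C(1 − cos 61°) = 1.2500 pm
λ' = 7.3426 pm → p' = h/λ' = 9.0241e-23 kg·m/s

The scattered photon makes angle θ = 61° with the incident direction, so by the law of cosines:
|p⃗_e|² = p₀² + p'² − 2p₀p'cos θ
|p⃗_e|² = (1.0876e-22)² + (9.0241e-23)² − 2·1.0876e-22·9.0241e-23·cos(61°)
|p⃗_e| = 1.0225e-22 kg·m/s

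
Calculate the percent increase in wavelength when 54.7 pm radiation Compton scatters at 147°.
8.1557%

Calculate the Compton shift:
Δλ = λ_C(1 - cos(147°))
Δλ = 2.4263 × (1 - cos(147°))
Δλ = 2.4263 × 1.8387
Δλ = 4.4612 pm

Percentage change:
(Δλ/λ₀) × 100 = (4.4612/54.7) × 100
= 8.1557%

(Intermediate values are shown rounded; full precision is carried through to the final answer.)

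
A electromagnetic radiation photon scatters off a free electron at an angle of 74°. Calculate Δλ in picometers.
1.7575 pm

Using the Compton scattering formula:
Δλ = λ_C(1 - cos θ)

where λ_C = h/(m_e·c) ≈ 2.4263 pm is the Compton wavelength of an electron.

For θ = 74°:
cos(74°) = 0.2756
1 - cos(74°) = 0.7244

Δλ = 2.4263 × 0.7244
Δλ = 1.7575 pm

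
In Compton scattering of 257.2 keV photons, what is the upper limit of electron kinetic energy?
129.0265 keV

Maximum energy transfer occurs at θ = 180° (backscattering).

Initial photon: E₀ = 257.2 keV → λ₀ = 4.8205 pm

Maximum Compton shift (at 180°):
Δλ_max = 2λ_C = 2 × 2.4263 = 4.8526 pm

Final wavelength:
λ' = 4.8205 + 4.8526 = 9.6732 pm

Minimum photon energy (maximum energy to electron):
E'_min = hc/λ' = 128.1735 keV

Maximum electron kinetic energy:
K_max = E₀ - E'_min = 257.2000 - 128.1735 = 129.0265 keV

(Intermediate values are shown rounded; full precision is carried through to the final answer.)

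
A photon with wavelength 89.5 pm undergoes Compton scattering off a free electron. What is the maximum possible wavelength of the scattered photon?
94.3526 pm (at θ = 180°)

The Compton shift is Δλ = λ_C(1 − cos θ).

Since cos θ ranges from −1 to 1, the factor (1 − cos θ) ranges from 0 to 2; the maximum shift occurs at θ = 180° (backscattering):
Δλ_max = 2λ_C = 2 × 2.4263 pm = 4.8526 pm

Maximum scattered wavelength:
λ'_max = λ₀ + Δλ_max = 89.5 + 4.8526 = 94.3526 pm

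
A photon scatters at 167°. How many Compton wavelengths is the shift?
1.9744 λ_C

The Compton shift formula is:
Δλ = λ_C(1 - cos θ)

Dividing both sides by λ_C:
Δλ/λ_C = 1 - cos θ

For θ = 167°:
Δλ/λ_C = 1 - cos(167°)
Δλ/λ_C = 1 - -0.9744
Δλ/λ_C = 1.9744

This means the shift is 1.9744 × λ_C = 4.7904 pm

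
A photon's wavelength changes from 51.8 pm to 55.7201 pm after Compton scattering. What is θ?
128.00°

First find the wavelength shift:
Δλ = λ' - λ = 55.7201 - 51.8 = 3.9201 pm

Using Δλ = λ_C(1 - cos θ), with λ_C = h/(m_e·c) ≈ 2.42631024 pm:
cos θ = 1 - Δλ/λ_C
cos θ = 1 - 3.9201/2.42631024
cos θ = -0.615663

θ = arccos(-0.615663)
θ = 128.00°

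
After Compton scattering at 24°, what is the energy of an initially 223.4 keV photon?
215.2638 keV

First convert energy to wavelength:
λ = hc/E, with hc ≈ 1239.842 keV·pm (i.e. 1239.842 eV·nm)

For E = 223.4 keV = 223400 eV:
λ = 1239.842 keV·pm / 223.4 keV
λ = 5.5499 pm

Calculate the Compton shift:
Δλ = λ_C(1 - cos(24°)) = 2.4263 × 0.0865
Δλ = 0.2098 pm

Final wavelength:
λ' = 5.5499 + 0.2098 = 5.7596 pm

Final energy:
E' = hc/λ' = 1239.842 / 5.7596 = 215.2638 keV

(Intermediate values are shown rounded; full precision is carried through to the final answer.)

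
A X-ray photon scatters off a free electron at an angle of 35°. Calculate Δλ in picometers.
0.4388 pm

Using the Compton scattering formula:
Δλ = λ_C(1 - cos θ)

where λ_C = h/(m_e·c) ≈ 2.4263 pm is the Compton wavelength of an electron.

For θ = 35°:
cos(35°) = 0.8192
1 - cos(35°) = 0.1808

Δλ = 2.4263 × 0.1808
Δλ = 0.4388 pm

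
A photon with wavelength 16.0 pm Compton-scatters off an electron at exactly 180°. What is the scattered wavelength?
20.8526 pm

Using the Compton formula: λ' = λ + λ_C(1 − cos θ)

For θ = 180°, cos θ = -1 (exact) = -1.0000, so:
1 − cos 180° = 1 − (-1) = 2.0000

Δλ = λ_C × 2.0000 = 2.4263 × 2.0000 = 4.8526 pm

λ' = 16.0 + 4.8526 = 20.8526 pm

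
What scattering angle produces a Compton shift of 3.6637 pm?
120.66°

From the Compton formula Δλ = λ_C(1 - cos θ), we can solve for θ:

cos θ = 1 - Δλ/λ_C

Given:
- Δλ = 3.6637 pm
- λ_C = h/(m_e·c) ≈ 2.42631024 pm

cos θ = 1 - 3.6637/2.42631024
cos θ = 1 - 1.509988
cos θ = -0.509988

θ = arccos(-0.509988)
θ = 120.66°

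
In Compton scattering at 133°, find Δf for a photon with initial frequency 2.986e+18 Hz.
1.166e+17 Hz (decrease)

Convert frequency to wavelength (c = 299792458 m/s):
λ₀ = c/f₀ = 299792458/2.986e+18 = 1.0039935e-10 m = 100.3993 pm

Calculate Compton shift:
Δλ = λ_C(1 - cos(133°)) = 4.0810 pm

Final wavelength:
λ' = λ₀ + Δλ = 100.3993 + 4.0810 = 104.4804 pm

Final frequency:
f' = c/λ' = 299792458/1.0448040e-10 = 2.8693655e+18 Hz

Frequency shift (decrease):
Δf = f₀ - f' = 2.986e+18 - 2.8693655e+18 = 1.166e+17 Hz

(Intermediate values are shown rounded; full precision is carried through to the final answer.)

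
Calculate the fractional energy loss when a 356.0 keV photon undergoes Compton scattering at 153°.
0.5685 (or 56.85%)

Calculate initial and final photon energies:

Initial: E₀ = 356.0 keV → λ₀ = 3.4827 pm
Compton shift: Δλ = 4.5882 pm
Final wavelength: λ' = 8.0709 pm
Final energy: E' = 153.6194 keV

Fractional energy loss:
(E₀ - E')/E₀ = (356.0000 - 153.6194)/356.0000
= 202.3806/356.0000
= 0.5685
= 56.85%

(Intermediate values are shown rounded; full precision is carried through to the final answer.)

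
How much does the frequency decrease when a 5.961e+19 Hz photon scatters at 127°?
2.598e+19 Hz (decrease)

Convert frequency to wavelength (c = 299792458 m/s):
λ₀ = c/f₀ = 299792458/5.961e+19 = 5.0292310e-12 m = 5.0292 pm

Calculate Compton shift:
Δλ = λ_C(1 - cos(127°)) = 3.8865 pm

Final wavelength:
λ' = λ₀ + Δλ = 5.0292 + 3.8865 = 8.9157 pm

Final frequency:
f' = c/λ' = 299792458/8.9157312e-12 = 3.3625112e+19 Hz

Frequency shift (decrease):
Δf = f₀ - f' = 5.961e+19 - 3.3625112e+19 = 2.598e+19 Hz

(Intermediate values are shown rounded; full precision is carried through to the final answer.)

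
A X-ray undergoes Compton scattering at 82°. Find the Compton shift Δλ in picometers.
2.0886 pm

Using the Compton scattering formula:
Δλ = λ_C(1 - cos θ)

where λ_C = h/(m_e·c) ≈ 2.4263 pm is the Compton wavelength of an electron.

For θ = 82°:
cos(82°) = 0.1392
1 - cos(82°) = 0.8608

Δλ = 2.4263 × 0.8608
Δλ = 2.0886 pm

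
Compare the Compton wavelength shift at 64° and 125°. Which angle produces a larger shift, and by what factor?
125° produces the larger shift by a factor of 2.802

Calculate both shifts using Δλ = λ_C(1 - cos θ):

For θ₁ = 64°:
Δλ₁ = 2.4263 × (1 - cos(64°))
Δλ₁ = 2.4263 × 0.5616
Δλ₁ = 1.3627 pm

For θ₂ = 125°:
Δλ₂ = 2.4263 × (1 - cos(125°))
Δλ₂ = 2.4263 × 1.5736
Δλ₂ = 3.8180 pm

The 125° angle produces the larger shift.
Ratio: 3.8180/1.3627 = 2.802

(Intermediate values are shown rounded; full precision is carried through to the final answer.)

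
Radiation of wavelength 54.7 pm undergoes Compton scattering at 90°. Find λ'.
57.1263 pm

Using the Compton formula: λ' = λ + λ_C(1 − cos θ)

For θ = 90°, cos θ = 0 (exact) = 0.0000, so:
1 − cos 90° = 1 − (0) = 1.0000

Δλ = λ_C × 1.0000 = 2.4263 × 1.0000 = 2.4263 pm

λ' = 54.7 + 2.4263 = 57.1263 pm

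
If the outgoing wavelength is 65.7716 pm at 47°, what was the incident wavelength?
65.0000 pm

From λ' = λ + Δλ, we have λ = λ' - Δλ

First calculate the Compton shift:
Δλ = λ_C(1 - cos θ)
Δλ = 2.4263 × (1 - cos(47°))
Δλ = 2.4263 × 0.3180
Δλ = 0.7716 pm

Initial wavelength:
λ = λ' - Δλ
λ = 65.7716 - 0.7716
λ = 65.0000 pm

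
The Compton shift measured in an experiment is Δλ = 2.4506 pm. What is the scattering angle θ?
90.57°

From the Compton formula Δλ = λ_C(1 - cos θ), we can solve for θ:

cos θ = 1 - Δλ/λ_C

Given:
- Δλ = 2.4506 pm
- λ_C = h/(m_e·c) ≈ 2.42631024 pm

cos θ = 1 - 2.4506/2.42631024
cos θ = 1 - 1.010011
cos θ = -0.010011

θ = arccos(-0.010011)
θ = 90.57°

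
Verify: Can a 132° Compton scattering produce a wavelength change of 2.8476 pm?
No, inconsistent

Calculate the expected shift for θ = 132°:

Δλ_expected = λ_C(1 - cos(132°))
Δλ_expected = 2.4263 × (1 - cos(132°))
Δλ_expected = 2.4263 × 1.6691
Δλ_expected = 4.0498 pm

Given shift: 2.8476 pm
Expected shift: 4.0498 pm
Difference: 1.2022 pm

The values do not match. The given shift corresponds to θ ≈ 100.0°, not 132°.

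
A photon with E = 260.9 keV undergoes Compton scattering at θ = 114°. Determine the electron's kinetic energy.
109.0582 keV

By energy conservation: K_e = E_initial - E_final

First find the scattered photon energy:
Initial wavelength: λ = hc/E = 4.7522 pm
Compton shift: Δλ = λ_C(1 - cos(114°)) = 3.4132 pm
Final wavelength: λ' = 4.7522 + 3.4132 = 8.1654 pm
Final photon energy: E' = hc/λ' = 151.8418 keV

Electron kinetic energy:
K_e = E - E' = 260.9000 - 151.8418 = 109.0582 keV

(Intermediate values are shown rounded; full precision is carried through to the final answer.)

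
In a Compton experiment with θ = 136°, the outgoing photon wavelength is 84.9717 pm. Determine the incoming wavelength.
80.8000 pm

From λ' = λ + Δλ, we have λ = λ' - Δλ

First calculate the Compton shift:
Δλ = λ_C(1 - cos θ)
Δλ = 2.4263 × (1 - cos(136°))
Δλ = 2.4263 × 1.7193
Δλ = 4.1717 pm

Initial wavelength:
λ = λ' - Δλ
λ = 84.9717 - 4.1717
λ = 80.8000 pm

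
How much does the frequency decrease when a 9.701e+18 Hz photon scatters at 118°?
1.003e+18 Hz (decrease)

Convert frequency to wavelength (c = 299792458 m/s):
λ₀ = c/f₀ = 299792458/9.701e+18 = 3.0903253e-11 m = 30.9033 pm

Calculate Compton shift:
Δλ = λ_C(1 - cos(118°)) = 3.5654 pm

Final wavelength:
λ' = λ₀ + Δλ = 30.9033 + 3.5654 = 34.4686 pm

Final frequency:
f' = c/λ' = 299792458/3.4468647e-11 = 8.6975406e+18 Hz

Frequency shift (decrease):
Δf = f₀ - f' = 9.701e+18 - 8.6975406e+18 = 1.003e+18 Hz

(Intermediate values are shown rounded; full precision is carried through to the final answer.)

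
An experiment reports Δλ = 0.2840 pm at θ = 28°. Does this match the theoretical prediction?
Yes, consistent

Calculate the expected shift for θ = 28°:

Δλ_expected = λ_C(1 - cos(28°))
Δλ_expected = 2.4263 × (1 - cos(28°))
Δλ_expected = 2.4263 × 0.1171
Δλ_expected = 0.2840 pm

Given shift: 0.2840 pm
Expected shift: 0.2840 pm
Difference: 0.0000 pm

The values match. This is consistent with Compton scattering at the stated angle.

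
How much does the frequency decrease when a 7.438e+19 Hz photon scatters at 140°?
3.833e+19 Hz (decrease)

Convert frequency to wavelength (c = 299792458 m/s):
λ₀ = c/f₀ = 299792458/7.438e+19 = 4.0305520e-12 m = 4.0306 pm

Calculate Compton shift:
Δλ = λ_C(1 - cos(140°)) = 4.2850 pm

Final wavelength:
λ' = λ₀ + Δλ = 4.0306 + 4.2850 = 8.3155 pm

Final frequency:
f' = c/λ' = 299792458/8.3155237e-12 = 3.6052144e+19 Hz

Frequency shift (decrease):
Δf = f₀ - f' = 7.438e+19 - 3.6052144e+19 = 3.833e+19 Hz

(Intermediate values are shown rounded; full precision is carried through to the final answer.)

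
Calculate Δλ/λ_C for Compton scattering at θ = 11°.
0.0184 λ_C

The Compton shift formula is:
Δλ = λ_C(1 - cos θ)

Dividing both sides by λ_C:
Δλ/λ_C = 1 - cos θ

For θ = 11°:
Δλ/λ_C = 1 - cos(11°)
Δλ/λ_C = 1 - 0.9816
Δλ/λ_C = 0.0184

This means the shift is 0.0184 × λ_C = 0.0446 pm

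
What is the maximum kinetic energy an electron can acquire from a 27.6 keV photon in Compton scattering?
2.6908 keV

Maximum energy transfer occurs at θ = 180° (backscattering).

Initial photon: E₀ = 27.6 keV → λ₀ = 44.9218 pm

Maximum Compton shift (at 180°):
Δλ_max = 2λ_C = 2 × 2.4263 = 4.8526 pm

Final wavelength:
λ' = 44.9218 + 4.8526 = 49.7744 pm

Minimum photon energy (maximum energy to electron):
E'_min = hc/λ' = 24.9092 keV

Maximum electron kinetic energy:
K_max = E₀ - E'_min = 27.6000 - 24.9092 = 2.6908 keV

(Intermediate values are shown rounded; full precision is carried through to the final answer.)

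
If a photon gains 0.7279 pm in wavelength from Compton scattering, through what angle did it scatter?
45.57°

From the Compton formula Δλ = λ_C(1 - cos θ), we can solve for θ:

cos θ = 1 - Δλ/λ_C

Given:
- Δλ = 0.7279 pm
- λ_C = h/(m_e·c) ≈ 2.42631024 pm

cos θ = 1 - 0.7279/2.42631024
cos θ = 1 - 0.300003
cos θ = 0.699997

θ = arccos(0.699997)
θ = 45.57°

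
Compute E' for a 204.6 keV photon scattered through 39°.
187.8393 keV

First convert energy to wavelength:
λ = hc/E, with hc ≈ 1239.842 keV·pm (i.e. 1239.842 eV·nm)

For E = 204.6 keV = 204600 eV:
λ = 1239.842 keV·pm / 204.6 keV
λ = 6.0598 pm

Calculate the Compton shift:
Δλ = λ_C(1 - cos(39°)) = 2.4263 × 0.2229
Δλ = 0.5407 pm

Final wavelength:
λ' = 6.0598 + 0.5407 = 6.6005 pm

Final energy:
E' = hc/λ' = 1239.842 / 6.6005 = 187.8393 keV

(Intermediate values are shown rounded; full precision is carried through to the final answer.)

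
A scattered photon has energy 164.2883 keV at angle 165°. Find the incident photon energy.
446.5004 keV

Convert final energy to wavelength (hc ≈ 1239.842 keV·pm):
λ' = hc/E' = 1239.842 / 164.2883 = 7.5467 pm

Calculate the Compton shift:
Δλ = λ_C(1 - cos(165°))
Δλ = 2.4263 × (1 - cos(165°))
Δλ = 4.7699 pm

Initial wavelength:
λ = λ' - Δλ = 7.5467 - 4.7699 = 2.7768 pm

Initial energy:
E = hc/λ = 1239.842 / 2.7768 = 446.5004 keV

(Intermediate values are shown rounded; full precision is carried through to the final answer.)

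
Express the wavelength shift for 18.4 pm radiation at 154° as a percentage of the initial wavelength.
25.0384%

Calculate the Compton shift:
Δλ = λ_C(1 - cos(154°))
Δλ = 2.4263 × (1 - cos(154°))
Δλ = 2.4263 × 1.8988
Δλ = 4.6071 pm

Percentage change:
(Δλ/λ₀) × 100 = (4.6071/18.4) × 100
= 25.0384%

(Intermediate values are shown rounded; full precision is carried through to the final answer.)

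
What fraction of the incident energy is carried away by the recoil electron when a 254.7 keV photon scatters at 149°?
0.4807 (or 48.07%)

Calculate initial and final photon energies:

Initial: E₀ = 254.7 keV → λ₀ = 4.8679 pm
Compton shift: Δλ = 4.5061 pm
Final wavelength: λ' = 9.3739 pm
Final energy: E' = 132.2651 keV

Fractional energy loss:
(E₀ - E')/E₀ = (254.7000 - 132.2651)/254.7000
= 122.4349/254.7000
= 0.4807
= 48.07%

(Intermediate values are shown rounded; full precision is carried through to the final answer.)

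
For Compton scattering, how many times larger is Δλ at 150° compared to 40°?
150° produces the larger shift by a factor of 7.976

Calculate both shifts using Δλ = λ_C(1 - cos θ):

For θ₁ = 40°:
Δλ₁ = 2.4263 × (1 - cos(40°))
Δλ₁ = 2.4263 × 0.2340
Δλ₁ = 0.5676 pm

For θ₂ = 150°:
Δλ₂ = 2.4263 × (1 - cos(150°))
Δλ₂ = 2.4263 × 1.8660
Δλ₂ = 4.5276 pm

The 150° angle produces the larger shift.
Ratio: 4.5276/0.5676 = 7.976

(Intermediate values are shown rounded; full precision is carried through to the final answer.)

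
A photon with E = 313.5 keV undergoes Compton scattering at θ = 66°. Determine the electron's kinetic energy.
83.6562 keV

By energy conservation: K_e = E_initial - E_final

First find the scattered photon energy:
Initial wavelength: λ = hc/E = 3.9548 pm
Compton shift: Δλ = λ_C(1 - cos(66°)) = 1.4394 pm
Final wavelength: λ' = 3.9548 + 1.4394 = 5.3943 pm
Final photon energy: E' = hc/λ' = 229.8438 keV

Electron kinetic energy:
K_e = E - E' = 313.5000 - 229.8438 = 83.6562 keV

(Intermediate values are shown rounded; full precision is carried through to the final answer.)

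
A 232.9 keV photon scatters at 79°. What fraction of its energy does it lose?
0.2694 (or 26.94%)

Calculate initial and final photon energies:

Initial: E₀ = 232.9 keV → λ₀ = 5.3235 pm
Compton shift: Δλ = 1.9633 pm
Final wavelength: λ' = 7.2868 pm
Final energy: E' = 170.1480 keV

Fractional energy loss:
(E₀ - E')/E₀ = (232.9000 - 170.1480)/232.9000
= 62.7520/232.9000
= 0.2694
= 26.94%

(Intermediate values are shown rounded; full precision is carried through to the final answer.)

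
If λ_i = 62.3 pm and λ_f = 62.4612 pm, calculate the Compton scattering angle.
21.00°

First find the wavelength shift:
Δλ = λ' - λ = 62.4612 - 62.3 = 0.1612 pm

Using Δλ = λ_C(1 - cos θ), with λ_C = h/(m_e·c) ≈ 2.42631024 pm:
cos θ = 1 - Δλ/λ_C
cos θ = 1 - 0.1612/2.42631024
cos θ = 0.933562

θ = arccos(0.933562)
θ = 21.00°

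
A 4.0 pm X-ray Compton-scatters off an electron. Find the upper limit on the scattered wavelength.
8.8526 pm (at θ = 180°)

The Compton shift is Δλ = λ_C(1 − cos θ).

Since cos θ ranges from −1 to 1, the factor (1 − cos θ) ranges from 0 to 2; the maximum shift occurs at θ = 180° (backscattering):
Δλ_max = 2λ_C = 2 × 2.4263 pm = 4.8526 pm

Maximum scattered wavelength:
λ'_max = λ₀ + Δλ_max = 4.0 + 4.8526 = 8.8526 pm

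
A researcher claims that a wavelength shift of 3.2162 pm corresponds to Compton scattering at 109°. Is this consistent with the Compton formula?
Yes, consistent

Calculate the expected shift for θ = 109°:

Δλ_expected = λ_C(1 - cos(109°))
Δλ_expected = 2.4263 × (1 - cos(109°))
Δλ_expected = 2.4263 × 1.3256
Δλ_expected = 3.2162 pm

Given shift: 3.2162 pm
Expected shift: 3.2162 pm
Difference: 0.0000 pm

The values match. This is consistent with Compton scattering at the stated angle.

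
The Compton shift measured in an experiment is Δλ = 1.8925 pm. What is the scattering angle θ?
77.29°

From the Compton formula Δλ = λ_C(1 - cos θ), we can solve for θ:

cos θ = 1 - Δλ/λ_C

Given:
- Δλ = 1.8925 pm
- λ_C = h/(m_e·c) ≈ 2.42631024 pm

cos θ = 1 - 1.8925/2.42631024
cos θ = 1 - 0.779991
cos θ = 0.220009

θ = arccos(0.220009)
θ = 77.29°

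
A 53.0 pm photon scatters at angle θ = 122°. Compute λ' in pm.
56.7121 pm

Using the Compton scattering formula:
λ' = λ + Δλ = λ + λ_C(1 - cos θ)

Given:
- Initial wavelength λ = 53.0 pm
- Scattering angle θ = 122°
- Compton wavelength λ_C ≈ 2.4263 pm

Calculate the shift:
Δλ = 2.4263 × (1 - cos(122°))
Δλ = 2.4263 × 1.5299
Δλ = 3.7121 pm

Final wavelength:
λ' = 53.0 + 3.7121 = 56.7121 pm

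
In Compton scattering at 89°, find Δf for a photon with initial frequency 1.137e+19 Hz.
9.428e+17 Hz (decrease)

Convert frequency to wavelength (c = 299792458 m/s):
λ₀ = c/f₀ = 299792458/1.137e+19 = 2.6366971e-11 m = 26.3670 pm

Calculate Compton shift:
Δλ = λ_C(1 - cos(89°)) = 2.3840 pm

Final wavelength:
λ' = λ₀ + Δλ = 26.3670 + 2.3840 = 28.7509 pm

Final frequency:
f' = c/λ' = 299792458/2.8750936e-11 = 1.0427224e+19 Hz

Frequency shift (decrease):
Δf = f₀ - f' = 1.137e+19 - 1.0427224e+19 = 9.428e+17 Hz

(Intermediate values are shown rounded; full precision is carried through to the final answer.)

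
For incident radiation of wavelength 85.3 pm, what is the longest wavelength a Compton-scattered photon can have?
90.1526 pm (at θ = 180°)

The Compton shift is Δλ = λ_C(1 − cos θ).

Since cos θ ranges from −1 to 1, the factor (1 − cos θ) ranges from 0 to 2; the maximum shift occurs at θ = 180° (backscattering):
Δλ_max = 2λ_C = 2 × 2.4263 pm = 4.8526 pm

Maximum scattered wavelength:
λ'_max = λ₀ + Δλ_max = 85.3 + 4.8526 = 90.1526 pm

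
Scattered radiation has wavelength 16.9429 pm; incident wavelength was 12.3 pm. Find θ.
156.00°

First find the wavelength shift:
Δλ = λ' - λ = 16.9429 - 12.3 = 4.6429 pm

Using Δλ = λ_C(1 - cos θ), with λ_C = h/(m_e·c) ≈ 2.42631024 pm:
cos θ = 1 - Δλ/λ_C
cos θ = 1 - 4.6429/2.42631024
cos θ = -0.913564

θ = arccos(-0.913564)
θ = 156.00°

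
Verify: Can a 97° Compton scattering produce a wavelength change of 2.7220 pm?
Yes, consistent

Calculate the expected shift for θ = 97°:

Δλ_expected = λ_C(1 - cos(97°))
Δλ_expected = 2.4263 × (1 - cos(97°))
Δλ_expected = 2.4263 × 1.1219
Δλ_expected = 2.7220 pm

Given shift: 2.7220 pm
Expected shift: 2.7220 pm
Difference: 0.0000 pm

The values match. This is consistent with Compton scattering at the stated angle.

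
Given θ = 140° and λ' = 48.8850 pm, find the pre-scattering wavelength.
44.6000 pm

From λ' = λ + Δλ, we have λ = λ' - Δλ

First calculate the Compton shift:
Δλ = λ_C(1 - cos θ)
Δλ = 2.4263 × (1 - cos(140°))
Δλ = 2.4263 × 1.7660
Δλ = 4.2850 pm

Initial wavelength:
λ = λ' - Δλ
λ = 48.8850 - 4.2850
λ = 44.6000 pm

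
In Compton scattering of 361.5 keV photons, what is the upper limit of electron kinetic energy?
211.8029 keV

Maximum energy transfer occurs at θ = 180° (backscattering).

Initial photon: E₀ = 361.5 keV → λ₀ = 3.4297 pm

Maximum Compton shift (at 180°):
Δλ_max = 2λ_C = 2 × 2.4263 = 4.8526 pm

Final wavelength:
λ' = 3.4297 + 4.8526 = 8.2823 pm

Minimum photon energy (maximum energy to electron):
E'_min = hc/λ' = 149.6971 keV

Maximum electron kinetic energy:
K_max = E₀ - E'_min = 361.5000 - 149.6971 = 211.8029 keV

(Intermediate values are shown rounded; full precision is carried through to the final answer.)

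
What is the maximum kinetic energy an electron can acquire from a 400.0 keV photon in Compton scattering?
244.0887 keV

Maximum energy transfer occurs at θ = 180° (backscattering).

Initial photon: E₀ = 400.0 keV → λ₀ = 3.0996 pm

Maximum Compton shift (at 180°):
Δλ_max = 2λ_C = 2 × 2.4263 = 4.8526 pm

Final wavelength:
λ' = 3.0996 + 4.8526 = 7.9522 pm

Minimum photon energy (maximum energy to electron):
E'_min = hc/λ' = 155.9113 keV

Maximum electron kinetic energy:
K_max = E₀ - E'_min = 400.0000 - 155.9113 = 244.0887 keV

(Intermediate values are shown rounded; full precision is carried through to the final answer.)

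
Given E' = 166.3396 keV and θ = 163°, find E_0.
458.0003 keV

Convert final energy to wavelength (hc ≈ 1239.842 keV·pm):
λ' = hc/E' = 1239.842 / 166.3396 = 7.4537 pm

Calculate the Compton shift:
Δλ = λ_C(1 - cos(163°))
Δλ = 2.4263 × (1 - cos(163°))
Δλ = 4.7466 pm

Initial wavelength:
λ = λ' - Δλ = 7.4537 - 4.7466 = 2.7071 pm

Initial energy:
E = hc/λ = 1239.842 / 2.7071 = 458.0003 keV

(Intermediate values are shown rounded; full precision is carried through to the final answer.)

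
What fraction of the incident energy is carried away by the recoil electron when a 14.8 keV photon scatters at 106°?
0.0356 (or 3.56%)

Calculate initial and final photon energies:

Initial: E₀ = 14.8 keV → λ₀ = 83.7731 pm
Compton shift: Δλ = 3.0951 pm
Final wavelength: λ' = 86.8682 pm
Final energy: E' = 14.2727 keV

Fractional energy loss:
(E₀ - E')/E₀ = (14.8000 - 14.2727)/14.8000
= 0.5273/14.8000
= 0.0356
= 3.56%

(Intermediate values are shown rounded; full precision is carried through to the final answer.)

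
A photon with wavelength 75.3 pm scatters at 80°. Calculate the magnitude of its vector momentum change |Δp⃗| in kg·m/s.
1.1167e-23 kg·m/s

Photon momentum magnitude is p = h/λ.

Initial momentum:
p₀ = h/λ = 6.6261e-34/7.5300e-11 = 8.7996e-24 kg·m/s

After scattering:
λ' = λ + Δλ = 75.3 + 2.0050 = 77.3050 pm
p' = h/λ' = 6.6261e-34/7.7305e-11 = 8.5713e-24 kg·m/s

Momentum is a vector; the scattered photon's direction makes angle θ = 80° with the incident direction. The magnitude of the vector change Δp⃗ = p⃗₀ − p⃗' is found from the law of cosines:
|Δp⃗|² = p₀² + p'² − 2p₀p'cos θ
|Δp⃗|² = (8.7996e-24)² + (8.5713e-24)² − 2·8.7996e-24·8.5713e-24·cos(80°)
|Δp⃗| = 1.1167e-23 kg·m/s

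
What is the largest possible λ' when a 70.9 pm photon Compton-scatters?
75.7526 pm (at θ = 180°)

The Compton shift is Δλ = λ_C(1 − cos θ).

Since cos θ ranges from −1 to 1, the factor (1 − cos θ) ranges from 0 to 2; the maximum shift occurs at θ = 180° (backscattering):
Δλ_max = 2λ_C = 2 × 2.4263 pm = 4.8526 pm

Maximum scattered wavelength:
λ'_max = λ₀ + Δλ_max = 70.9 + 4.8526 = 75.7526 pm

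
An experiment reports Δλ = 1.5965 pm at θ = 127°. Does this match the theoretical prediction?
No, inconsistent

Calculate the expected shift for θ = 127°:

Δλ_expected = λ_C(1 - cos(127°))
Δλ_expected = 2.4263 × (1 - cos(127°))
Δλ_expected = 2.4263 × 1.6018
Δλ_expected = 3.8865 pm

Given shift: 1.5965 pm
Expected shift: 3.8865 pm
Difference: 2.2900 pm

The values do not match. The given shift corresponds to θ ≈ 70.0°, not 127°.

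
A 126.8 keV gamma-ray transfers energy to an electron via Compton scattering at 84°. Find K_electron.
23.0530 keV

By energy conservation: K_e = E_initial - E_final

First find the scattered photon energy:
Initial wavelength: λ = hc/E = 9.7779 pm
Compton shift: Δλ = λ_C(1 - cos(84°)) = 2.1727 pm
Final wavelength: λ' = 9.7779 + 2.1727 = 11.9506 pm
Final photon energy: E' = hc/λ' = 103.7470 keV

Electron kinetic energy:
K_e = E - E' = 126.8000 - 103.7470 = 23.0530 keV

(Intermediate values are shown rounded; full precision is carried through to the final answer.)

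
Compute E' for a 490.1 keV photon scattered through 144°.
179.1936 keV

First convert energy to wavelength:
λ = hc/E, with hc ≈ 1239.842 keV·pm (i.e. 1239.842 eV·nm)

For E = 490.1 keV = 490100 eV:
λ = 1239.842 keV·pm / 490.1 keV
λ = 2.5298 pm

Calculate the Compton shift:
Δλ = λ_C(1 - cos(144°)) = 2.4263 × 1.8090
Δλ = 4.3892 pm

Final wavelength:
λ' = 2.5298 + 4.3892 = 6.9190 pm

Final energy:
E' = hc/λ' = 1239.842 / 6.9190 = 179.1936 keV

(Intermediate values are shown rounded; full precision is carried through to the final answer.)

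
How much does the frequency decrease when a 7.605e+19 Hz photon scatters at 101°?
3.216e+19 Hz (decrease)

Convert frequency to wavelength (c = 299792458 m/s):
λ₀ = c/f₀ = 299792458/7.605e+19 = 3.9420442e-12 m = 3.9420 pm

Calculate Compton shift:
Δλ = λ_C(1 - cos(101°)) = 2.8893 pm

Final wavelength:
λ' = λ₀ + Δλ = 3.9420 + 2.8893 = 6.8313 pm

Final frequency:
f' = c/λ' = 299792458/6.8313162e-12 = 4.3885021e+19 Hz

Frequency shift (decrease):
Δf = f₀ - f' = 7.605e+19 - 4.3885021e+19 = 3.216e+19 Hz

(Intermediate values are shown rounded; full precision is carried through to the final answer.)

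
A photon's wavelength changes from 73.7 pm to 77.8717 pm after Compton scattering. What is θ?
136.00°

First find the wavelength shift:
Δλ = λ' - λ = 77.8717 - 73.7 = 4.1717 pm

Using Δλ = λ_C(1 - cos θ), with λ_C = h/(m_e·c) ≈ 2.42631024 pm:
cos θ = 1 - Δλ/λ_C
cos θ = 1 - 4.1717/2.42631024
cos θ = -0.719360

θ = arccos(-0.719360)
θ = 136.00°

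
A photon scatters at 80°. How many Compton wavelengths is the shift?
0.8264 λ_C

The Compton shift formula is:
Δλ = λ_C(1 - cos θ)

Dividing both sides by λ_C:
Δλ/λ_C = 1 - cos θ

For θ = 80°:
Δλ/λ_C = 1 - cos(80°)
Δλ/λ_C = 1 - 0.1736
Δλ/λ_C = 0.8264

This means the shift is 0.8264 × λ_C = 2.0050 pm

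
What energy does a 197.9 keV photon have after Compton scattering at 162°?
112.7246 keV

First convert energy to wavelength:
λ = hc/E, with hc ≈ 1239.842 keV·pm (i.e. 1239.842 eV·nm)

For E = 197.9 keV = 197900 eV:
λ = 1239.842 keV·pm / 197.9 keV
λ = 6.2650 pm

Calculate the Compton shift:
Δλ = λ_C(1 - cos(162°)) = 2.4263 × 1.9511
Δλ = 4.7339 pm

Final wavelength:
λ' = 6.2650 + 4.7339 = 10.9989 pm

Final energy:
E' = hc/λ' = 1239.842 / 10.9989 = 112.7246 keV

(Intermediate values are shown rounded; full precision is carried through to the final answer.)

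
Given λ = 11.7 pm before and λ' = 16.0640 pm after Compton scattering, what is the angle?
143.00°

First find the wavelength shift:
Δλ = λ' - λ = 16.0640 - 11.7 = 4.3640 pm

Using Δλ = λ_C(1 - cos θ), with λ_C = h/(m_e·c) ≈ 2.42631024 pm:
cos θ = 1 - Δλ/λ_C
cos θ = 1 - 4.3640/2.42631024
cos θ = -0.798616

θ = arccos(-0.798616)
θ = 143.00°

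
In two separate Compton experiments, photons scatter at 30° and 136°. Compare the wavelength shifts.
136° produces the larger shift by a factor of 12.833

Calculate both shifts using Δλ = λ_C(1 - cos θ):

For θ₁ = 30°:
Δλ₁ = 2.4263 × (1 - cos(30°))
Δλ₁ = 2.4263 × 0.1340
Δλ₁ = 0.3251 pm

For θ₂ = 136°:
Δλ₂ = 2.4263 × (1 - cos(136°))
Δλ₂ = 2.4263 × 1.7193
Δλ₂ = 4.1717 pm

The 136° angle produces the larger shift.
Ratio: 4.1717/0.3251 = 12.833

(Intermediate values are shown rounded; full precision is carried through to the final answer.)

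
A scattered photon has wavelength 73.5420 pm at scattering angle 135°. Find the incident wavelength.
69.4000 pm

From λ' = λ + Δλ, we have λ = λ' - Δλ

First calculate the Compton shift:
Δλ = λ_C(1 - cos θ)
Δλ = 2.4263 × (1 - cos(135°))
Δλ = 2.4263 × 1.7071
Δλ = 4.1420 pm

Initial wavelength:
λ = λ' - Δλ
λ = 73.5420 - 4.1420
λ = 69.4000 pm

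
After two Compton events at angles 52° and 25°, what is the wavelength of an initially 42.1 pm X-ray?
43.2599 pm

Apply Compton shift twice:

First scattering at θ₁ = 52°:
Δλ₁ = λ_C(1 - cos(52°))
Δλ₁ = 2.4263 × 0.3843
Δλ₁ = 0.9325 pm

After first scattering:
λ₁ = 42.1 + 0.9325 = 43.0325 pm

Second scattering at θ₂ = 25°:
Δλ₂ = λ_C(1 - cos(25°))
Δλ₂ = 2.4263 × 0.0937
Δλ₂ = 0.2273 pm

Final wavelength:
λ₂ = 43.0325 + 0.2273 = 43.2599 pm

Total shift: Δλ_total = 0.9325 + 0.2273 = 1.1599 pm

(Intermediate values are shown rounded; full precision is carried through to the final answer.)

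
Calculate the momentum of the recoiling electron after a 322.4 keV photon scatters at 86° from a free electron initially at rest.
1.9714e-22 kg·m/s

The electron is initially at rest, so by conservation of momentum:
p⃗_e = p⃗₀ − p⃗'  (incident photon momentum minus scattered photon momentum)

Photon momentum magnitudes (p = h/λ = E/c):
λ₀ = hc/E₀ = 3.8457 pm → p₀ = h/λ₀ = 1.7230e-22 kg·m/s
Δλ = λ_C(1 − cos 86°) = 2.2571 pm
λ' = 6.1027 pm → p' = h/λ' = 1.0858e-22 kg·m/s

The scattered photon makes angle θ = 86° with the incident direction, so by the law of cosines:
|p⃗_e|² = p₀² + p'² − 2p₀p'cos θ
|p⃗_e|² = (1.7230e-22)² + (1.0858e-22)² − 2·1.7230e-22·1.0858e-22·cos(86°)
|p⃗_e| = 1.9714e-22 kg·m/s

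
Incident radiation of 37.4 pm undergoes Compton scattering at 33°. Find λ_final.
37.7914 pm

Using the Compton scattering formula:
λ' = λ + Δλ = λ + λ_C(1 - cos θ)

Given:
- Initial wavelength λ = 37.4 pm
- Scattering angle θ = 33°
- Compton wavelength λ_C ≈ 2.4263 pm

Calculate the shift:
Δλ = 2.4263 × (1 - cos(33°))
Δλ = 2.4263 × 0.1613
Δλ = 0.3914 pm

Final wavelength:
λ' = 37.4 + 0.3914 = 37.7914 pm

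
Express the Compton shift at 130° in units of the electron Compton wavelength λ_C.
1.6428 λ_C

The Compton shift formula is:
Δλ = λ_C(1 - cos θ)

Dividing both sides by λ_C:
Δλ/λ_C = 1 - cos θ

For θ = 130°:
Δλ/λ_C = 1 - cos(130°)
Δλ/λ_C = 1 - -0.6428
Δλ/λ_C = 1.6428

This means the shift is 1.6428 × λ_C = 3.9859 pm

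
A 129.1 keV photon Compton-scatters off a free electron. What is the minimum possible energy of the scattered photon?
85.7645 keV (at θ = 180°)

The scattered photon has minimum energy when its wavelength is maximum, i.e., when the Compton shift Δλ = λ_C(1 − cos θ) is maximum. This occurs at θ = 180° (backscattering), giving Δλ_max = 2λ_C = 4.8526 pm.

Initial wavelength: λ₀ = hc/E₀ = 9.6037 pm
Maximum final wavelength: λ'_max = λ₀ + 2λ_C = 9.6037 + 4.8526 = 14.4564 pm
Minimum final energy: E'_min = hc/λ'_max = 85.7645 keV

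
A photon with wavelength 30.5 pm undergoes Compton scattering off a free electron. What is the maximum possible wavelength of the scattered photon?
35.3526 pm (at θ = 180°)

The Compton shift is Δλ = λ_C(1 − cos θ).

Since cos θ ranges from −1 to 1, the factor (1 − cos θ) ranges from 0 to 2; the maximum shift occurs at θ = 180° (backscattering):
Δλ_max = 2λ_C = 2 × 2.4263 pm = 4.8526 pm

Maximum scattered wavelength:
λ'_max = λ₀ + Δλ_max = 30.5 + 4.8526 = 35.3526 pm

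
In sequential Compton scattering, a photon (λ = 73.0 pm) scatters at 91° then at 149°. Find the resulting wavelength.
79.9747 pm

Apply Compton shift twice:

First scattering at θ₁ = 91°:
Δλ₁ = λ_C(1 - cos(91°))
Δλ₁ = 2.4263 × 1.0175
Δλ₁ = 2.4687 pm

After first scattering:
λ₁ = 73.0 + 2.4687 = 75.4687 pm

Second scattering at θ₂ = 149°:
Δλ₂ = λ_C(1 - cos(149°))
Δλ₂ = 2.4263 × 1.8572
Δλ₂ = 4.5061 pm

Final wavelength:
λ₂ = 75.4687 + 4.5061 = 79.9747 pm

Total shift: Δλ_total = 2.4687 + 4.5061 = 6.9747 pm

(Intermediate values are shown rounded; full precision is carried through to the final answer.)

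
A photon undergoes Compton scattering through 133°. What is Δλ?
4.0810 pm

Using the Compton scattering formula:
Δλ = λ_C(1 - cos θ)

where λ_C = h/(m_e·c) ≈ 2.4263 pm is the Compton wavelength of an electron.

For θ = 133°:
cos(133°) = -0.6820
1 - cos(133°) = 1.6820

Δλ = 2.4263 × 1.6820
Δλ = 4.0810 pm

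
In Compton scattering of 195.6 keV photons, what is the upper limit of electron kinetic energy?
84.8136 keV

Maximum energy transfer occurs at θ = 180° (backscattering).

Initial photon: E₀ = 195.6 keV → λ₀ = 6.3387 pm

Maximum Compton shift (at 180°):
Δλ_max = 2λ_C = 2 × 2.4263 = 4.8526 pm

Final wavelength:
λ' = 6.3387 + 4.8526 = 11.1913 pm

Minimum photon energy (maximum energy to electron):
E'_min = hc/λ' = 110.7864 keV

Maximum electron kinetic energy:
K_max = E₀ - E'_min = 195.6000 - 110.7864 = 84.8136 keV

(Intermediate values are shown rounded; full precision is carried through to the final answer.)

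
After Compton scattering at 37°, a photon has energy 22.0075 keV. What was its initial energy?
22.2000 keV

Convert final energy to wavelength (hc ≈ 1239.842 keV·pm):
λ' = hc/E' = 1239.842 / 22.0075 = 56.3372 pm

Calculate the Compton shift:
Δλ = λ_C(1 - cos(37°))
Δλ = 2.4263 × (1 - cos(37°))
Δλ = 0.4886 pm

Initial wavelength:
λ = λ' - Δλ = 56.3372 - 0.4886 = 55.8487 pm

Initial energy:
E = hc/λ = 1239.842 / 55.8487 = 22.2000 keV

(Intermediate values are shown rounded; full precision is carried through to the final answer.)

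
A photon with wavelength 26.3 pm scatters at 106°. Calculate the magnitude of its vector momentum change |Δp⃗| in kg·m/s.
3.8157e-23 kg·m/s

Photon momentum magnitude is p = h/λ.

Initial momentum:
p₀ = h/λ = 6.6261e-34/2.6300e-11 = 2.5194e-23 kg·m/s

After scattering:
λ' = λ + Δλ = 26.3 + 3.0951 = 29.3951 pm
p' = h/λ' = 6.6261e-34/2.9395e-11 = 2.2541e-23 kg·m/s

Momentum is a vector; the scattered photon's direction makes angle θ = 106° with the incident direction. The magnitude of the vector change Δp⃗ = p⃗₀ − p⃗' is found from the law of cosines:
|Δp⃗|² = p₀² + p'² − 2p₀p'cos θ
|Δp⃗|² = (2.5194e-23)² + (2.2541e-23)² − 2·2.5194e-23·2.2541e-23·cos(106°)
|Δp⃗| = 3.8157e-23 kg·m/s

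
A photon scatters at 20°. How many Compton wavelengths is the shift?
0.0603 λ_C

The Compton shift formula is:
Δλ = λ_C(1 - cos θ)

Dividing both sides by λ_C:
Δλ/λ_C = 1 - cos θ

For θ = 20°:
Δλ/λ_C = 1 - cos(20°)
Δλ/λ_C = 1 - 0.9397
Δλ/λ_C = 0.0603

This means the shift is 0.0603 × λ_C = 0.1463 pm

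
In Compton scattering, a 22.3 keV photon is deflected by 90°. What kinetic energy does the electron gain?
0.9325 keV

By energy conservation: K_e = E_initial - E_final

First find the scattered photon energy:
Initial wavelength: λ = hc/E = 55.5983 pm
Compton shift: Δλ = λ_C(1 - cos(90°)) = 2.4263 pm
Final wavelength: λ' = 55.5983 + 2.4263 = 58.0246 pm
Final photon energy: E' = hc/λ' = 21.3675 keV

Electron kinetic energy:
K_e = E - E' = 22.3000 - 21.3675 = 0.9325 keV

(Intermediate values are shown rounded; full precision is carried through to the final answer.)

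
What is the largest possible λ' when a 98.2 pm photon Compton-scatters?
103.0526 pm (at θ = 180°)

The Compton shift is Δλ = λ_C(1 − cos θ).

Since cos θ ranges from −1 to 1, the factor (1 − cos θ) ranges from 0 to 2; the maximum shift occurs at θ = 180° (backscattering):
Δλ_max = 2λ_C = 2 × 2.4263 pm = 4.8526 pm

Maximum scattered wavelength:
λ'_max = λ₀ + Δλ_max = 98.2 + 4.8526 = 103.0526 pm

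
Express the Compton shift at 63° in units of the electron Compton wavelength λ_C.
0.5460 λ_C

The Compton shift formula is:
Δλ = λ_C(1 - cos θ)

Dividing both sides by λ_C:
Δλ/λ_C = 1 - cos θ

For θ = 63°:
Δλ/λ_C = 1 - cos(63°)
Δλ/λ_C = 1 - 0.4540
Δλ/λ_C = 0.5460

This means the shift is 0.5460 × λ_C = 1.3248 pm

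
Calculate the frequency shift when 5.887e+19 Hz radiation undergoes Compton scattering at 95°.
2.009e+19 Hz (decrease)

Convert frequency to wavelength (c = 299792458 m/s):
λ₀ = c/f₀ = 299792458/5.887e+19 = 5.0924488e-12 m = 5.0924 pm

Calculate Compton shift:
Δλ = λ_C(1 - cos(95°)) = 2.6378 pm

Final wavelength:
λ' = λ₀ + Δλ = 5.0924 + 2.6378 = 7.7302 pm

Final frequency:
f' = c/λ' = 299792458/7.7302259e-12 = 3.8781850e+19 Hz

Frequency shift (decrease):
Δf = f₀ - f' = 5.887e+19 - 3.8781850e+19 = 2.009e+19 Hz

(Intermediate values are shown rounded; full precision is carried through to the final answer.)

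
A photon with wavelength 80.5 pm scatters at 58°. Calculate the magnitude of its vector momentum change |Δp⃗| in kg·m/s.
7.9260e-24 kg·m/s

Photon momentum magnitude is p = h/λ.

Initial momentum:
p₀ = h/λ = 6.6261e-34/8.0500e-11 = 8.2311e-24 kg·m/s

After scattering:
λ' = λ + Δλ = 80.5 + 1.1406 = 81.6406 pm
p' = h/λ' = 6.6261e-34/8.1641e-11 = 8.1161e-24 kg·m/s

Momentum is a vector; the scattered photon's direction makes angle θ = 58° with the incident direction. The magnitude of the vector change Δp⃗ = p⃗₀ − p⃗' is found from the law of cosines:
|Δp⃗|² = p₀² + p'² − 2p₀p'cos θ
|Δp⃗|² = (8.2311e-24)² + (8.1161e-24)² − 2·8.2311e-24·8.1161e-24·cos(58°)
|Δp⃗| = 7.9260e-24 kg·m/s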